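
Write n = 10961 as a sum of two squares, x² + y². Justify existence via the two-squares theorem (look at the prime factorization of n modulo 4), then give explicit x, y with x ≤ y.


Step 1: Factor n = 10961 = 97 · 113.
Step 2: Check the mod-4 condition on each prime factor: 97 ≡ 1 (mod 4), exponent 1; 113 ≡ 1 (mod 4), exponent 1.
All primes ≡ 3 (mod 4) appear to even exponent (or don't appear), so by the two-squares theorem n IS expressible as a sum of two squares.
Step 3: Build a representation. Here n = 97 · 113 is a product of primes ≡ 1 (mod 4). Each prime p ≡ 1 (mod 4) is itself a sum of two squares; find a² by testing p − a² for a perfect square:
  97: 97 − 1² = 96, 97 − 2² = 93, 97 − 3² = 88, 97 − 4² = 81 = 9² ⇒ 97 = 4² + 9².
  113: 113 − 1² = 112, 113 − 2² = 109, 113 − 3² = 104, 113 − 4² = 97, 113 − 5² = 88, 113 − 6² = 77, 113 − 7² = 64 = 8² ⇒ 113 = 7² + 8².
  Combine using the Brahmagupta–Fibonacci identity (a² + b²)(c² + d²) = (ac − bd)² + (ad + bc)² = (ac + bd)² + (ad − bc)²:
  97 · 113 = 10961: from (4² + 9²)(7² + 8²), take (4·7 − 9·8, 4·8 + 9·7) = (28 − 72, 32 + 63) = (-44, 95); dropping signs (only squares matter) gives (44, 95); check 44² + 95² = 1936 + 9025 = 10961 ✓.
Step 4: Order so x ≤ y and verify: 44² + 95² = 1936 + 9025 = 10961 = n. ✓

n = 10961 = 44² + 95² (one valid representation with x ≤ y).


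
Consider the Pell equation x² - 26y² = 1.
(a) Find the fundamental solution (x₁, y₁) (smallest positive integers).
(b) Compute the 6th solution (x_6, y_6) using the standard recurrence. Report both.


Step 1: Find the fundamental solution (x₁, y₁) of x² - 26y² = 1.
  Expand √26 as a continued fraction. a₀ = ⌊√26⌋ = 5; iterate m_{k+1} = d_k·a_k − m_k, d_{k+1} = (26 − m_{k+1}²)/d_k, a_{k+1} = ⌊(a₀ + m_{k+1})/d_{k+1}⌋ (starting m₀ = 0, d₀ = 1), with convergents p_k = a_k·p_{k-1} + p_{k-2}, q_k = a_k·q_{k-1} + q_{k-2} (p₋₁ = 1, q₋₁ = 0):
  k = 0: a₀ = 5; p₀/q₀ = 5/1; p₀² − 26·q₀² = 25 − 26 = -1.
  k = 1: m = 5, d = 1, a = ⌊(5 + 5)/1⌋ = 10; p/q = (10·5 + 1)/(10·1 + 0) = 51/10; p² − 26·q² = 2601 − 2600 = 1.
  The first convergent with p² − 26·q² = 1 gives the fundamental solution (x₁, y₁) = (51, 10).
Step 2: Apply the recurrence (x_{n+1}, y_{n+1}) = (x₁x_n + 26y₁y_n, x₁y_n + y₁x_n) repeatedly.
  From (x_1, y_1) = (51, 10): x_2 = 51·51 + 26·10·10 = 5201; y_2 = 51·10 + 10·51 = 1020.
  From (x_2, y_2) = (5201, 1020): x_3 = 51·5201 + 26·10·1020 = 530451; y_3 = 51·1020 + 10·5201 = 104030.
  From (x_3, y_3) = (530451, 104030): x_4 = 51·530451 + 26·10·104030 = 54100801; y_4 = 51·104030 + 10·530451 = 10610040.
  From (x_4, y_4) = (54100801, 10610040): x_5 = 51·54100801 + 26·10·10610040 = 5517751251; y_5 = 51·10610040 + 10·54100801 = 1082120050.
  From (x_5, y_5) = (5517751251, 1082120050): x_6 = 51·5517751251 + 26·10·1082120050 = 562756526801; y_6 = 51·1082120050 + 10·5517751251 = 110365635060.
Step 3: Verify x_6² - 26·y_6² = 316694908457124631293601 - 316694908457124631293600 = 1 (should be 1). ✓

(x_1, y_1) = (51, 10); (x_6, y_6) = (562756526801, 110365635060).


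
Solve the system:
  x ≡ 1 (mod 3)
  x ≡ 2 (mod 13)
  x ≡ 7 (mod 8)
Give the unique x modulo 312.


Moduli 3, 13, 8 are pairwise coprime; by CRT there is a unique solution modulo M = 3 · 13 · 8 = 312.
Solve pairwise, accumulating the modulus:
  Start with x ≡ 1 (mod 3).
  Combine with x ≡ 2 (mod 13): since gcd(3, 13) = 1, we get a unique residue mod 39.
    Write x = 1 + 3·t and substitute into x ≡ 2 (mod 13): 3·t ≡ 2 − 1 = 1 (mod 13).
    The inverse of 3 mod 13 is 9 (since 3·9 = 27 = 2·13 + 1), so t ≡ 9·1 = 9 ≡ 9 (mod 13).
    Then x = 1 + 3·9 = 28, valid modulo lcm(3, 13) = 39: x ≡ 28 (mod 39).
  Combine with x ≡ 7 (mod 8): since gcd(39, 8) = 1, we get a unique residue mod 312.
    Write x = 28 + 39·t and substitute into x ≡ 7 (mod 8): 39·t ≡ 7 − 28 = -21 (mod 8).
    Reduce coefficients mod 8: 7·t ≡ 3 (mod 8).
    The inverse of 7 mod 8 is 7 (since 7·7 = 49 = 6·8 + 1), so t ≡ 7·3 = 21 ≡ 5 (mod 8).
    Then x = 28 + 39·5 = 223, valid modulo lcm(39, 8) = 312: x ≡ 223 (mod 312).
Verify: 223 mod 3 = 1 ✓, 223 mod 13 = 2 ✓, 223 mod 8 = 7 ✓.

x ≡ 223 (mod 312).


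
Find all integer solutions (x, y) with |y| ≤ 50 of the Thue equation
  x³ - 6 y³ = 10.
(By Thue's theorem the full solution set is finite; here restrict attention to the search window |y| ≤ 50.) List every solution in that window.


The equation is x³ - 6y³ = 10. For fixed y, x³ = 6·y³ + 10, so a solution requires the RHS to be a perfect cube.
Strategy: iterate y from -50 to 50, compute RHS = 6·y³ + 10, and check whether it is a (positive or negative) perfect cube.
Check small values of y:
  y = 0: RHS = 10 is not a perfect cube.
  y = 1: RHS = 16 is not a perfect cube.
  y = -1: RHS = 4 is not a perfect cube.
  y = 2: RHS = 58 is not a perfect cube.
  y = -2: RHS = -38 is not a perfect cube.
  y = 3: RHS = 172 is not a perfect cube.
  y = -3: RHS = -152 is not a perfect cube.
Continuing the search up to |y| = 50 finds no solutions either.
No (x, y) in the scanned range satisfies the equation.

No integer solutions with |y| ≤ 50.


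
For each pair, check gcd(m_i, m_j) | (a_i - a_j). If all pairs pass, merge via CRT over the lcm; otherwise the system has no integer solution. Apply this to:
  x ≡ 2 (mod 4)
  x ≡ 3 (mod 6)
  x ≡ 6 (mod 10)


Moduli 4, 6, 10 are not pairwise coprime, so CRT works modulo lcm(m_i) when all pairwise compatibility conditions hold.
Pairwise compatibility: gcd(m_i, m_j) must divide a_i - a_j for every pair.
Merge one congruence at a time:
  Start: x ≡ 2 (mod 4).
  Combine with x ≡ 3 (mod 6): gcd(4, 6) = 2, and 3 - 2 = 1 is NOT divisible by 2.
    ⇒ system is inconsistent (no integer solution).

No solution (the system is inconsistent).


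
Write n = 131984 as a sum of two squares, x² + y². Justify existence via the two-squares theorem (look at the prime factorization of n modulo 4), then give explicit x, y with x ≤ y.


Step 1: Factor n = 131984 = 2^4 · 73 · 113.
Step 2: Check the mod-4 condition on each prime factor: 2 = 2 (special); 73 ≡ 1 (mod 4), exponent 1; 113 ≡ 1 (mod 4), exponent 1.
All primes ≡ 3 (mod 4) appear to even exponent (or don't appear), so by the two-squares theorem n IS expressible as a sum of two squares.
Step 3: Build a representation. Group n = k² · m with k = 4 and m = 73 · 113 = 8249 (a product of primes ≡ 1 (mod 4)); a representation of m scales to one of n via (k·x)² + (k·y)² = k²(x² + y²). Each prime p ≡ 1 (mod 4) is itself a sum of two squares; find a² by testing p − a² for a perfect square:
  73: 73 − 1² = 72, 73 − 2² = 69, 73 − 3² = 64 = 8² ⇒ 73 = 3² + 8².
  113: 113 − 1² = 112, 113 − 2² = 109, 113 − 3² = 104, 113 − 4² = 97, 113 − 5² = 88, 113 − 6² = 77, 113 − 7² = 64 = 8² ⇒ 113 = 7² + 8².
  Combine using the Brahmagupta–Fibonacci identity (a² + b²)(c² + d²) = (ac − bd)² + (ad + bc)² = (ac + bd)² + (ad − bc)²:
  73 · 113 = 8249: from (3² + 8²)(7² + 8²), take (3·7 − 8·8, 3·8 + 8·7) = (21 − 64, 24 + 56) = (-43, 80); dropping signs (only squares matter) gives (43, 80); check 43² + 80² = 1849 + 6400 = 8249 ✓.
  Scale by k = 4: (4·43, 4·80) = (172, 320).
Step 4: Order so x ≤ y and verify: 172² + 320² = 29584 + 102400 = 131984 = n. ✓

n = 131984 = 172² + 320² (one valid representation with x ≤ y).


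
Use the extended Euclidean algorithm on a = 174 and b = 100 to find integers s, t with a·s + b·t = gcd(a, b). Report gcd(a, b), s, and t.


Euclidean algorithm on (174, 100) — divide until remainder is 0:
  174 = 1 · 100 + 74
  100 = 1 · 74 + 26
  74 = 2 · 26 + 22
  26 = 1 · 22 + 4
  22 = 5 · 4 + 2
  4 = 2 · 2 + 0
gcd(174, 100) = 2.
Track Bezout coefficients alongside the remainders: start with r₀ = 174 = a·1 + b·0 (s = 1, t = 0) and r₁ = 100 = a·0 + b·1 (s = 0, t = 1); each new remainder r_{k+1} = r_{k-1} − q_k·r_k inherits s_{k+1} = s_{k-1} − q_k·s_k, t_{k+1} = t_{k-1} − q_k·t_k, so r_k = a·s_k + b·t_k at every step:
  q = 1: r = 74, s = 1 − 1·0 = 1, t = 0 − 1·1 = -1  (check: 174·1 + 100·(-1) = 74)
  q = 1: r = 26, s = 0 − 1·1 = -1, t = 1 − 1·(-1) = 2  (check: 174·(-1) + 100·2 = 26)
  q = 2: r = 22, s = 1 − 2·(-1) = 3, t = -1 − 2·2 = -5  (check: 174·3 + 100·(-5) = 22)
  q = 1: r = 4, s = -1 − 1·3 = -4, t = 2 − 1·(-5) = 7  (check: 174·(-4) + 100·7 = 4)
  q = 5: r = 2, s = 3 − 5·(-4) = 23, t = -5 − 5·7 = -40  (check: 174·23 + 100·(-40) = 2)
The row with r = 2 (the gcd) gives the Bezout coefficients s = 23, t = -40.
Result: 174 · (23) + 100 · (-40) = 2.

gcd(174, 100) = 2; s = 23, t = -40 (check: 174·23 + 100·(-40) = 2).


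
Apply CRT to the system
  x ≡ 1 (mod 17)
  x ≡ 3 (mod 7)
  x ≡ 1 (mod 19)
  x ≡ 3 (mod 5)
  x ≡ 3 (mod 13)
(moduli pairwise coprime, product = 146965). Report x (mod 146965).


Product of moduli M = 17 · 7 · 19 · 5 · 13 = 146965.
Merge one congruence at a time:
  Start: x ≡ 1 (mod 17).
  Combine with x ≡ 3 (mod 7); new modulus lcm = 119.
    Write x = 1 + 17·t and substitute into x ≡ 3 (mod 7): 17·t ≡ 3 − 1 = 2 (mod 7).
    Reduce coefficients mod 7: 3·t ≡ 2 (mod 7).
    The inverse of 3 mod 7 is 5 (since 3·5 = 15 = 2·7 + 1), so t ≡ 5·2 = 10 ≡ 3 (mod 7).
    Then x = 1 + 17·3 = 52, valid modulo lcm(17, 7) = 119: x ≡ 52 (mod 119).
  Combine with x ≡ 1 (mod 19); new modulus lcm = 2261.
    Write x = 52 + 119·t and substitute into x ≡ 1 (mod 19): 119·t ≡ 1 − 52 = -51 (mod 19).
    Reduce coefficients mod 19: 5·t ≡ 6 (mod 19).
    The inverse of 5 mod 19 is 4 (since 5·4 = 20 = 1·19 + 1), so t ≡ 4·6 = 24 ≡ 5 (mod 19).
    Then x = 52 + 119·5 = 647, valid modulo lcm(119, 19) = 2261: x ≡ 647 (mod 2261).
  Combine with x ≡ 3 (mod 5); new modulus lcm = 11305.
    Write x = 647 + 2261·t and substitute into x ≡ 3 (mod 5): 2261·t ≡ 3 − 647 = -644 (mod 5).
    Reduce coefficients mod 5: 1·t ≡ 1 (mod 5).
    So t ≡ 1 (mod 5).
    Then x = 647 + 2261·1 = 2908, valid modulo lcm(2261, 5) = 11305: x ≡ 2908 (mod 11305).
  Combine with x ≡ 3 (mod 13); new modulus lcm = 146965.
    Write x = 2908 + 11305·t and substitute into x ≡ 3 (mod 13): 11305·t ≡ 3 − 2908 = -2905 (mod 13).
    Reduce coefficients mod 13: 8·t ≡ 7 (mod 13).
    The inverse of 8 mod 13 is 5 (since 8·5 = 40 = 3·13 + 1), so t ≡ 5·7 = 35 ≡ 9 (mod 13).
    Then x = 2908 + 11305·9 = 104653, valid modulo lcm(11305, 13) = 146965: x ≡ 104653 (mod 146965).
Verify against each original: 104653 mod 17 = 1, 104653 mod 7 = 3, 104653 mod 19 = 1, 104653 mod 5 = 3, 104653 mod 13 = 3.

x ≡ 104653 (mod 146965).


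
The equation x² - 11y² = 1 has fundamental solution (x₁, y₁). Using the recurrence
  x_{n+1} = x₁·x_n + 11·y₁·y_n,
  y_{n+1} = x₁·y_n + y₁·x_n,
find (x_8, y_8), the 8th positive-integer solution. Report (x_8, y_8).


Step 1: Find the fundamental solution (x₁, y₁) of x² - 11y² = 1.
  Expand √11 as a continued fraction. a₀ = ⌊√11⌋ = 3; iterate m_{k+1} = d_k·a_k − m_k, d_{k+1} = (11 − m_{k+1}²)/d_k, a_{k+1} = ⌊(a₀ + m_{k+1})/d_{k+1}⌋ (starting m₀ = 0, d₀ = 1), with convergents p_k = a_k·p_{k-1} + p_{k-2}, q_k = a_k·q_{k-1} + q_{k-2} (p₋₁ = 1, q₋₁ = 0):
  k = 0: a₀ = 3; p₀/q₀ = 3/1; p₀² − 11·q₀² = 9 − 11 = -2.
  k = 1: m = 3, d = 2, a = ⌊(3 + 3)/2⌋ = 3; p/q = (3·3 + 1)/(3·1 + 0) = 10/3; p² − 11·q² = 100 − 99 = 1.
  The first convergent with p² − 11·q² = 1 gives the fundamental solution (x₁, y₁) = (10, 3).
Step 2: Apply the recurrence (x_{n+1}, y_{n+1}) = (x₁x_n + 11y₁y_n, x₁y_n + y₁x_n) repeatedly.
  From (x_1, y_1) = (10, 3): x_2 = 10·10 + 11·3·3 = 199; y_2 = 10·3 + 3·10 = 60.
  From (x_2, y_2) = (199, 60): x_3 = 10·199 + 11·3·60 = 3970; y_3 = 10·60 + 3·199 = 1197.
  From (x_3, y_3) = (3970, 1197): x_4 = 10·3970 + 11·3·1197 = 79201; y_4 = 10·1197 + 3·3970 = 23880.
  From (x_4, y_4) = (79201, 23880): x_5 = 10·79201 + 11·3·23880 = 1580050; y_5 = 10·23880 + 3·79201 = 476403.
  From (x_5, y_5) = (1580050, 476403): x_6 = 10·1580050 + 11·3·476403 = 31521799; y_6 = 10·476403 + 3·1580050 = 9504180.
  From (x_6, y_6) = (31521799, 9504180): x_7 = 10·31521799 + 11·3·9504180 = 628855930; y_7 = 10·9504180 + 3·31521799 = 189607197.
  From (x_7, y_7) = (628855930, 189607197): x_8 = 10·628855930 + 11·3·189607197 = 12545596801; y_8 = 10·189607197 + 3·628855930 = 3782639760.
Step 3: Verify x_8² - 11·y_8² = 157391999093261433601 - 157391999093261433600 = 1 (should be 1). ✓

(x_1, y_1) = (10, 3); (x_8, y_8) = (12545596801, 3782639760).


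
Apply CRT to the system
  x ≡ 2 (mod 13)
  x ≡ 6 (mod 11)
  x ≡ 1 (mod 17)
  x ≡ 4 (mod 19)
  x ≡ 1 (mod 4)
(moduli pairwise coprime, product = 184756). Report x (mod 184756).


Product of moduli M = 13 · 11 · 17 · 19 · 4 = 184756.
Merge one congruence at a time:
  Start: x ≡ 2 (mod 13).
  Combine with x ≡ 6 (mod 11); new modulus lcm = 143.
    Write x = 2 + 13·t and substitute into x ≡ 6 (mod 11): 13·t ≡ 6 − 2 = 4 (mod 11).
    Reduce coefficients mod 11: 2·t ≡ 4 (mod 11).
    The inverse of 2 mod 11 is 6 (since 2·6 = 12 = 1·11 + 1), so t ≡ 6·4 = 24 ≡ 2 (mod 11).
    Then x = 2 + 13·2 = 28, valid modulo lcm(13, 11) = 143: x ≡ 28 (mod 143).
  Combine with x ≡ 1 (mod 17); new modulus lcm = 2431.
    Write x = 28 + 143·t and substitute into x ≡ 1 (mod 17): 143·t ≡ 1 − 28 = -27 (mod 17).
    Reduce coefficients mod 17: 7·t ≡ 7 (mod 17).
    The inverse of 7 mod 17 is 5 (since 7·5 = 35 = 2·17 + 1), so t ≡ 5·7 = 35 ≡ 1 (mod 17).
    Then x = 28 + 143·1 = 171, valid modulo lcm(143, 17) = 2431: x ≡ 171 (mod 2431).
  Combine with x ≡ 4 (mod 19); new modulus lcm = 46189.
    Write x = 171 + 2431·t and substitute into x ≡ 4 (mod 19): 2431·t ≡ 4 − 171 = -167 (mod 19).
    Reduce coefficients mod 19: 18·t ≡ 4 (mod 19).
    The inverse of 18 mod 19 is 18 (since 18·18 = 324 = 17·19 + 1), so t ≡ 18·4 = 72 ≡ 15 (mod 19).
    Then x = 171 + 2431·15 = 36636, valid modulo lcm(2431, 19) = 46189: x ≡ 36636 (mod 46189).
  Combine with x ≡ 1 (mod 4); new modulus lcm = 184756.
    Write x = 36636 + 46189·t and substitute into x ≡ 1 (mod 4): 46189·t ≡ 1 − 36636 = -36635 (mod 4).
    Reduce coefficients mod 4: 1·t ≡ 1 (mod 4).
    So t ≡ 1 (mod 4).
    Then x = 36636 + 46189·1 = 82825, valid modulo lcm(46189, 4) = 184756: x ≡ 82825 (mod 184756).
Verify against each original: 82825 mod 13 = 2, 82825 mod 11 = 6, 82825 mod 17 = 1, 82825 mod 19 = 4, 82825 mod 4 = 1.

x ≡ 82825 (mod 184756).


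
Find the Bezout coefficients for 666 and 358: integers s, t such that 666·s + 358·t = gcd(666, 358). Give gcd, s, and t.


Euclidean algorithm on (666, 358) — divide until remainder is 0:
  666 = 1 · 358 + 308
  358 = 1 · 308 + 50
  308 = 6 · 50 + 8
  50 = 6 · 8 + 2
  8 = 4 · 2 + 0
gcd(666, 358) = 2.
Track Bezout coefficients alongside the remainders: start with r₀ = 666 = a·1 + b·0 (s = 1, t = 0) and r₁ = 358 = a·0 + b·1 (s = 0, t = 1); each new remainder r_{k+1} = r_{k-1} − q_k·r_k inherits s_{k+1} = s_{k-1} − q_k·s_k, t_{k+1} = t_{k-1} − q_k·t_k, so r_k = a·s_k + b·t_k at every step:
  q = 1: r = 308, s = 1 − 1·0 = 1, t = 0 − 1·1 = -1  (check: 666·1 + 358·(-1) = 308)
  q = 1: r = 50, s = 0 − 1·1 = -1, t = 1 − 1·(-1) = 2  (check: 666·(-1) + 358·2 = 50)
  q = 6: r = 8, s = 1 − 6·(-1) = 7, t = -1 − 6·2 = -13  (check: 666·7 + 358·(-13) = 8)
  q = 6: r = 2, s = -1 − 6·7 = -43, t = 2 − 6·(-13) = 80  (check: 666·(-43) + 358·80 = 2)
The row with r = 2 (the gcd) gives the Bezout coefficients s = -43, t = 80.
Result: 666 · (-43) + 358 · (80) = 2.

gcd(666, 358) = 2; s = -43, t = 80 (check: 666·(-43) + 358·80 = 2).


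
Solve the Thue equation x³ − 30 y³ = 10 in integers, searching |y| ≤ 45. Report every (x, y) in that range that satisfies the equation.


The equation is x³ - 30y³ = 10. For fixed y, x³ = 30·y³ + 10, so a solution requires the RHS to be a perfect cube.
Strategy: iterate y from -45 to 45, compute RHS = 30·y³ + 10, and check whether it is a (positive or negative) perfect cube.
Check small values of y:
  y = 0: RHS = 10 is not a perfect cube.
  y = 1: RHS = 40 is not a perfect cube.
  y = -1: RHS = -20 is not a perfect cube.
  y = 2: RHS = 250 is not a perfect cube.
  y = -2: RHS = -230 is not a perfect cube.
  y = 3: RHS = 820 is not a perfect cube.
  y = -3: RHS = -800 is not a perfect cube.
Continuing the search up to |y| = 45 finds no solutions either.
No (x, y) in the scanned range satisfies the equation.

No integer solutions with |y| ≤ 45.


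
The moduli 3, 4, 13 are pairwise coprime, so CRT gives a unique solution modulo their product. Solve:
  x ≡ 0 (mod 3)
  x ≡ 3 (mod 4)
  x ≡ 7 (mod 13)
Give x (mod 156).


Moduli 3, 4, 13 are pairwise coprime; by CRT there is a unique solution modulo M = 3 · 4 · 13 = 156.
Solve pairwise, accumulating the modulus:
  Start with x ≡ 0 (mod 3).
  Combine with x ≡ 3 (mod 4): since gcd(3, 4) = 1, we get a unique residue mod 12.
    Write x = 0 + 3·t and substitute into x ≡ 3 (mod 4): 3·t ≡ 3 − 0 = 3 (mod 4).
    The inverse of 3 mod 4 is 3 (since 3·3 = 9 = 2·4 + 1), so t ≡ 3·3 = 9 ≡ 1 (mod 4).
    Then x = 0 + 3·1 = 3, valid modulo lcm(3, 4) = 12: x ≡ 3 (mod 12).
  Combine with x ≡ 7 (mod 13): since gcd(12, 13) = 1, we get a unique residue mod 156.
    Write x = 3 + 12·t and substitute into x ≡ 7 (mod 13): 12·t ≡ 7 − 3 = 4 (mod 13).
    The inverse of 12 mod 13 is 12 (since 12·12 = 144 = 11·13 + 1), so t ≡ 12·4 = 48 ≡ 9 (mod 13).
    Then x = 3 + 12·9 = 111, valid modulo lcm(12, 13) = 156: x ≡ 111 (mod 156).
Verify: 111 mod 3 = 0 ✓, 111 mod 4 = 3 ✓, 111 mod 13 = 7 ✓.

x ≡ 111 (mod 156).


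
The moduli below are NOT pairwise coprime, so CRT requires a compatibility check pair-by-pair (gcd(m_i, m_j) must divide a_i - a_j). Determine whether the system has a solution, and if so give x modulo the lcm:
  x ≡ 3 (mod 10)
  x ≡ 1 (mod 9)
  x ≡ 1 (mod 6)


Moduli 10, 9, 6 are not pairwise coprime, so CRT works modulo lcm(m_i) when all pairwise compatibility conditions hold.
Pairwise compatibility: gcd(m_i, m_j) must divide a_i - a_j for every pair.
Merge one congruence at a time:
  Start: x ≡ 3 (mod 10).
  Combine with x ≡ 1 (mod 9): gcd(10, 9) = 1; 1 - 3 = -2, which IS divisible by 1, so compatible.
    Write x = 3 + 10·t and substitute into x ≡ 1 (mod 9): 10·t ≡ 1 − 3 = -2 (mod 9).
    Reduce coefficients mod 9: 1·t ≡ 7 (mod 9).
    So t ≡ 7 (mod 9).
    Then x = 3 + 10·7 = 73, valid modulo lcm(10, 9) = 90: x ≡ 73 (mod 90).
  Combine with x ≡ 1 (mod 6): gcd(90, 6) = 6; 1 - 73 = -72, which IS divisible by 6, so compatible.
    Write x = 73 + 90·t and substitute into x ≡ 1 (mod 6): 90·t ≡ 1 − 73 = -72 (mod 6).
    Divide the congruence (and modulus) by g = 6: 15·t ≡ -12 (mod 1).
    Modulo 1 every t works; take t = 0.
    Then x = 73 + 90·0 = 73, valid modulo lcm(90, 6) = 90: x ≡ 73 (mod 90).
Verify: 73 mod 10 = 3, 73 mod 9 = 1, 73 mod 6 = 1.

x ≡ 73 (mod 90).


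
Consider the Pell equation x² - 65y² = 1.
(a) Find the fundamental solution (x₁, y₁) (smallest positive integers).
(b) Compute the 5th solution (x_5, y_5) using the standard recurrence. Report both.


Step 1: Find the fundamental solution (x₁, y₁) of x² - 65y² = 1.
  Expand √65 as a continued fraction. a₀ = ⌊√65⌋ = 8; iterate m_{k+1} = d_k·a_k − m_k, d_{k+1} = (65 − m_{k+1}²)/d_k, a_{k+1} = ⌊(a₀ + m_{k+1})/d_{k+1}⌋ (starting m₀ = 0, d₀ = 1), with convergents p_k = a_k·p_{k-1} + p_{k-2}, q_k = a_k·q_{k-1} + q_{k-2} (p₋₁ = 1, q₋₁ = 0):
  k = 0: a₀ = 8; p₀/q₀ = 8/1; p₀² − 65·q₀² = 64 − 65 = -1.
  k = 1: m = 8, d = 1, a = ⌊(8 + 8)/1⌋ = 16; p/q = (16·8 + 1)/(16·1 + 0) = 129/16; p² − 65·q² = 16641 − 16640 = 1.
  The first convergent with p² − 65·q² = 1 gives the fundamental solution (x₁, y₁) = (129, 16).
Step 2: Apply the recurrence (x_{n+1}, y_{n+1}) = (x₁x_n + 65y₁y_n, x₁y_n + y₁x_n) repeatedly.
  From (x_1, y_1) = (129, 16): x_2 = 129·129 + 65·16·16 = 33281; y_2 = 129·16 + 16·129 = 4128.
  From (x_2, y_2) = (33281, 4128): x_3 = 129·33281 + 65·16·4128 = 8586369; y_3 = 129·4128 + 16·33281 = 1065008.
  From (x_3, y_3) = (8586369, 1065008): x_4 = 129·8586369 + 65·16·1065008 = 2215249921; y_4 = 129·1065008 + 16·8586369 = 274767936.
  From (x_4, y_4) = (2215249921, 274767936): x_5 = 129·2215249921 + 65·16·274767936 = 571525893249; y_5 = 129·274767936 + 16·2215249921 = 70889062480.
Step 3: Verify x_5² - 65·y_5² = 326641846654067343776001 - 326641846654067343776000 = 1 (should be 1). ✓

(x_1, y_1) = (129, 16); (x_5, y_5) = (571525893249, 70889062480).


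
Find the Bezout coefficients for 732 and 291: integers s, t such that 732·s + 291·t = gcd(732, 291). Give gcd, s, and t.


Euclidean algorithm on (732, 291) — divide until remainder is 0:
  732 = 2 · 291 + 150
  291 = 1 · 150 + 141
  150 = 1 · 141 + 9
  141 = 15 · 9 + 6
  9 = 1 · 6 + 3
  6 = 2 · 3 + 0
gcd(732, 291) = 3.
Track Bezout coefficients alongside the remainders: start with r₀ = 732 = a·1 + b·0 (s = 1, t = 0) and r₁ = 291 = a·0 + b·1 (s = 0, t = 1); each new remainder r_{k+1} = r_{k-1} − q_k·r_k inherits s_{k+1} = s_{k-1} − q_k·s_k, t_{k+1} = t_{k-1} − q_k·t_k, so r_k = a·s_k + b·t_k at every step:
  q = 2: r = 150, s = 1 − 2·0 = 1, t = 0 − 2·1 = -2  (check: 732·1 + 291·(-2) = 150)
  q = 1: r = 141, s = 0 − 1·1 = -1, t = 1 − 1·(-2) = 3  (check: 732·(-1) + 291·3 = 141)
  q = 1: r = 9, s = 1 − 1·(-1) = 2, t = -2 − 1·3 = -5  (check: 732·2 + 291·(-5) = 9)
  q = 15: r = 6, s = -1 − 15·2 = -31, t = 3 − 15·(-5) = 78  (check: 732·(-31) + 291·78 = 6)
  q = 1: r = 3, s = 2 − 1·(-31) = 33, t = -5 − 1·78 = -83  (check: 732·33 + 291·(-83) = 3)
The row with r = 3 (the gcd) gives the Bezout coefficients s = 33, t = -83.
Result: 732 · (33) + 291 · (-83) = 3.

gcd(732, 291) = 3; s = 33, t = -83 (check: 732·33 + 291·(-83) = 3).


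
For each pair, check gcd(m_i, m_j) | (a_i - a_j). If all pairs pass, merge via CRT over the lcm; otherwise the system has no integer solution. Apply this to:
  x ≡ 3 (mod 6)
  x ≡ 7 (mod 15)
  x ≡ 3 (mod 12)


Moduli 6, 15, 12 are not pairwise coprime, so CRT works modulo lcm(m_i) when all pairwise compatibility conditions hold.
Pairwise compatibility: gcd(m_i, m_j) must divide a_i - a_j for every pair.
Merge one congruence at a time:
  Start: x ≡ 3 (mod 6).
  Combine with x ≡ 7 (mod 15): gcd(6, 15) = 3, and 7 - 3 = 4 is NOT divisible by 3.
    ⇒ system is inconsistent (no integer solution).

No solution (the system is inconsistent).


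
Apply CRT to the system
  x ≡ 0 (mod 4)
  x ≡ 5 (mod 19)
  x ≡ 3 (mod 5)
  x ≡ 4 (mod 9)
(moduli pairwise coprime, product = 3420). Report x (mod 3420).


Product of moduli M = 4 · 19 · 5 · 9 = 3420.
Merge one congruence at a time:
  Start: x ≡ 0 (mod 4).
  Combine with x ≡ 5 (mod 19); new modulus lcm = 76.
    Write x = 0 + 4·t and substitute into x ≡ 5 (mod 19): 4·t ≡ 5 − 0 = 5 (mod 19).
    The inverse of 4 mod 19 is 5 (since 4·5 = 20 = 1·19 + 1), so t ≡ 5·5 = 25 ≡ 6 (mod 19).
    Then x = 0 + 4·6 = 24, valid modulo lcm(4, 19) = 76: x ≡ 24 (mod 76).
  Combine with x ≡ 3 (mod 5); new modulus lcm = 380.
    Write x = 24 + 76·t and substitute into x ≡ 3 (mod 5): 76·t ≡ 3 − 24 = -21 (mod 5).
    Reduce coefficients mod 5: 1·t ≡ 4 (mod 5).
    So t ≡ 4 (mod 5).
    Then x = 24 + 76·4 = 328, valid modulo lcm(76, 5) = 380: x ≡ 328 (mod 380).
  Combine with x ≡ 4 (mod 9); new modulus lcm = 3420.
    Write x = 328 + 380·t and substitute into x ≡ 4 (mod 9): 380·t ≡ 4 − 328 = -324 (mod 9).
    Reduce coefficients mod 9: 2·t ≡ 0 (mod 9).
    The inverse of 2 mod 9 is 5 (since 2·5 = 10 = 1·9 + 1), so t ≡ 5·0 = 0 ≡ 0 (mod 9).
    Then x = 328 + 380·0 = 328, valid modulo lcm(380, 9) = 3420: x ≡ 328 (mod 3420).
Verify against each original: 328 mod 4 = 0, 328 mod 19 = 5, 328 mod 5 = 3, 328 mod 9 = 4.

x ≡ 328 (mod 3420).


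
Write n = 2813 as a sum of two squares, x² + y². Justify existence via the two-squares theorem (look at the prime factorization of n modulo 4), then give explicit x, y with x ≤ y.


Step 1: Factor n = 2813 = 29 · 97.
Step 2: Check the mod-4 condition on each prime factor: 29 ≡ 1 (mod 4), exponent 1; 97 ≡ 1 (mod 4), exponent 1.
All primes ≡ 3 (mod 4) appear to even exponent (or don't appear), so by the two-squares theorem n IS expressible as a sum of two squares.
Step 3: Build a representation. Here n = 29 · 97 is a product of primes ≡ 1 (mod 4). Each prime p ≡ 1 (mod 4) is itself a sum of two squares; find a² by testing p − a² for a perfect square:
  29: 29 − 1² = 28, 29 − 2² = 25 = 5² ⇒ 29 = 2² + 5².
  97: 97 − 1² = 96, 97 − 2² = 93, 97 − 3² = 88, 97 − 4² = 81 = 9² ⇒ 97 = 4² + 9².
  Combine using the Brahmagupta–Fibonacci identity (a² + b²)(c² + d²) = (ac − bd)² + (ad + bc)² = (ac + bd)² + (ad − bc)²:
  29 · 97 = 2813: from (2² + 5²)(4² + 9²), take (2·4 − 5·9, 2·9 + 5·4) = (8 − 45, 18 + 20) = (-37, 38); dropping signs (only squares matter) gives (37, 38); check 37² + 38² = 1369 + 1444 = 2813 ✓.
Step 4: Order so x ≤ y and verify: 37² + 38² = 1369 + 1444 = 2813 = n. ✓

n = 2813 = 37² + 38² (one valid representation with x ≤ y).


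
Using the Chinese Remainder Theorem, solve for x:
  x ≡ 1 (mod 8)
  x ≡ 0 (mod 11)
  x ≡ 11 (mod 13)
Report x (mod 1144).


Moduli 8, 11, 13 are pairwise coprime; by CRT there is a unique solution modulo M = 8 · 11 · 13 = 1144.
Solve pairwise, accumulating the modulus:
  Start with x ≡ 1 (mod 8).
  Combine with x ≡ 0 (mod 11): since gcd(8, 11) = 1, we get a unique residue mod 88.
    Write x = 1 + 8·t and substitute into x ≡ 0 (mod 11): 8·t ≡ 0 − 1 = -1 (mod 11).
    Reduce coefficients mod 11: 8·t ≡ 10 (mod 11).
    The inverse of 8 mod 11 is 7 (since 8·7 = 56 = 5·11 + 1), so t ≡ 7·10 = 70 ≡ 4 (mod 11).
    Then x = 1 + 8·4 = 33, valid modulo lcm(8, 11) = 88: x ≡ 33 (mod 88).
  Combine with x ≡ 11 (mod 13): since gcd(88, 13) = 1, we get a unique residue mod 1144.
    Write x = 33 + 88·t and substitute into x ≡ 11 (mod 13): 88·t ≡ 11 − 33 = -22 (mod 13).
    Reduce coefficients mod 13: 10·t ≡ 4 (mod 13).
    The inverse of 10 mod 13 is 4 (since 10·4 = 40 = 3·13 + 1), so t ≡ 4·4 = 16 ≡ 3 (mod 13).
    Then x = 33 + 88·3 = 297, valid modulo lcm(88, 13) = 1144: x ≡ 297 (mod 1144).
Verify: 297 mod 8 = 1 ✓, 297 mod 11 = 0 ✓, 297 mod 13 = 11 ✓.

x ≡ 297 (mod 1144).


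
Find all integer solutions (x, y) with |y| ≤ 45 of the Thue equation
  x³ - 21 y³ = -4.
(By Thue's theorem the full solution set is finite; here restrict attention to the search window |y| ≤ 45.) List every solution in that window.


The equation is x³ - 21y³ = -4. For fixed y, x³ = 21·y³ − 4, so a solution requires the RHS to be a perfect cube.
Strategy: iterate y from -45 to 45, compute RHS = 21·y³ − 4, and check whether it is a (positive or negative) perfect cube.
Check small values of y:
  y = 0: RHS = -4 is not a perfect cube.
  y = 1: RHS = 17 is not a perfect cube.
  y = -1: RHS = -25 is not a perfect cube.
  y = 2: RHS = 164 is not a perfect cube.
  y = -2: RHS = -172 is not a perfect cube.
  y = 3: RHS = 563 is not a perfect cube.
  y = -3: RHS = -571 is not a perfect cube.
Continuing the search up to |y| = 45 finds no solutions either.
No (x, y) in the scanned range satisfies the equation.

No integer solutions with |y| ≤ 45.


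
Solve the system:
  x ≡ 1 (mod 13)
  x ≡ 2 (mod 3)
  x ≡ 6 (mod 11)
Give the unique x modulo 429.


Moduli 13, 3, 11 are pairwise coprime; by CRT there is a unique solution modulo M = 13 · 3 · 11 = 429.
Solve pairwise, accumulating the modulus:
  Start with x ≡ 1 (mod 13).
  Combine with x ≡ 2 (mod 3): since gcd(13, 3) = 1, we get a unique residue mod 39.
    Write x = 1 + 13·t and substitute into x ≡ 2 (mod 3): 13·t ≡ 2 − 1 = 1 (mod 3).
    Reduce coefficients mod 3: 1·t ≡ 1 (mod 3).
    So t ≡ 1 (mod 3).
    Then x = 1 + 13·1 = 14, valid modulo lcm(13, 3) = 39: x ≡ 14 (mod 39).
  Combine with x ≡ 6 (mod 11): since gcd(39, 11) = 1, we get a unique residue mod 429.
    Write x = 14 + 39·t and substitute into x ≡ 6 (mod 11): 39·t ≡ 6 − 14 = -8 (mod 11).
    Reduce coefficients mod 11: 6·t ≡ 3 (mod 11).
    The inverse of 6 mod 11 is 2 (since 6·2 = 12 = 1·11 + 1), so t ≡ 2·3 = 6 ≡ 6 (mod 11).
    Then x = 14 + 39·6 = 248, valid modulo lcm(39, 11) = 429: x ≡ 248 (mod 429).
Verify: 248 mod 13 = 1 ✓, 248 mod 3 = 2 ✓, 248 mod 11 = 6 ✓.

x ≡ 248 (mod 429).


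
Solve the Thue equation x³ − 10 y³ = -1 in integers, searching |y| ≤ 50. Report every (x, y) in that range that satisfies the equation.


The equation is x³ - 10y³ = -1. For fixed y, x³ = 10·y³ − 1, so a solution requires the RHS to be a perfect cube.
Strategy: iterate y from -50 to 50, compute RHS = 10·y³ − 1, and check whether it is a (positive or negative) perfect cube.
Check small values of y:
  y = 0: RHS = -1 = (-1)³ ⇒ x = -1 works.
  y = 1: RHS = 9 is not a perfect cube.
  y = -1: RHS = -11 is not a perfect cube.
  y = 2: RHS = 79 is not a perfect cube.
  y = -2: RHS = -81 is not a perfect cube.
  y = 3: RHS = 269 is not a perfect cube.
  y = -3: RHS = -271 is not a perfect cube.
Continuing the search up to |y| = 50 finds no further solutions beyond those listed.
Collected solutions: (-1, 0).

Solutions (with |y| ≤ 50): (-1, 0).


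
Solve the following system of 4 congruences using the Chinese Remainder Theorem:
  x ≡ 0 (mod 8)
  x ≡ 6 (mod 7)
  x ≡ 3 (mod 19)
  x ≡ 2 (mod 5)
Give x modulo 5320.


Product of moduli M = 8 · 7 · 19 · 5 = 5320.
Merge one congruence at a time:
  Start: x ≡ 0 (mod 8).
  Combine with x ≡ 6 (mod 7); new modulus lcm = 56.
    Write x = 0 + 8·t and substitute into x ≡ 6 (mod 7): 8·t ≡ 6 − 0 = 6 (mod 7).
    Reduce coefficients mod 7: 1·t ≡ 6 (mod 7).
    So t ≡ 6 (mod 7).
    Then x = 0 + 8·6 = 48, valid modulo lcm(8, 7) = 56: x ≡ 48 (mod 56).
  Combine with x ≡ 3 (mod 19); new modulus lcm = 1064.
    Write x = 48 + 56·t and substitute into x ≡ 3 (mod 19): 56·t ≡ 3 − 48 = -45 (mod 19).
    Reduce coefficients mod 19: 18·t ≡ 12 (mod 19).
    The inverse of 18 mod 19 is 18 (since 18·18 = 324 = 17·19 + 1), so t ≡ 18·12 = 216 ≡ 7 (mod 19).
    Then x = 48 + 56·7 = 440, valid modulo lcm(56, 19) = 1064: x ≡ 440 (mod 1064).
  Combine with x ≡ 2 (mod 5); new modulus lcm = 5320.
    Write x = 440 + 1064·t and substitute into x ≡ 2 (mod 5): 1064·t ≡ 2 − 440 = -438 (mod 5).
    Reduce coefficients mod 5: 4·t ≡ 2 (mod 5).
    The inverse of 4 mod 5 is 4 (since 4·4 = 16 = 3·5 + 1), so t ≡ 4·2 = 8 ≡ 3 (mod 5).
    Then x = 440 + 1064·3 = 3632, valid modulo lcm(1064, 5) = 5320: x ≡ 3632 (mod 5320).
Verify against each original: 3632 mod 8 = 0, 3632 mod 7 = 6, 3632 mod 19 = 3, 3632 mod 5 = 2.

x ≡ 3632 (mod 5320).


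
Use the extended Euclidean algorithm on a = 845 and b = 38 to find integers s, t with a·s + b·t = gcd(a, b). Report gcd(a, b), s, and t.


Euclidean algorithm on (845, 38) — divide until remainder is 0:
  845 = 22 · 38 + 9
  38 = 4 · 9 + 2
  9 = 4 · 2 + 1
  2 = 2 · 1 + 0
gcd(845, 38) = 1.
Track Bezout coefficients alongside the remainders: start with r₀ = 845 = a·1 + b·0 (s = 1, t = 0) and r₁ = 38 = a·0 + b·1 (s = 0, t = 1); each new remainder r_{k+1} = r_{k-1} − q_k·r_k inherits s_{k+1} = s_{k-1} − q_k·s_k, t_{k+1} = t_{k-1} − q_k·t_k, so r_k = a·s_k + b·t_k at every step:
  q = 22: r = 9, s = 1 − 22·0 = 1, t = 0 − 22·1 = -22  (check: 845·1 + 38·(-22) = 9)
  q = 4: r = 2, s = 0 − 4·1 = -4, t = 1 − 4·(-22) = 89  (check: 845·(-4) + 38·89 = 2)
  q = 4: r = 1, s = 1 − 4·(-4) = 17, t = -22 − 4·89 = -378  (check: 845·17 + 38·(-378) = 1)
The row with r = 1 (the gcd) gives the Bezout coefficients s = 17, t = -378.
Result: 845 · (17) + 38 · (-378) = 1.

gcd(845, 38) = 1; s = 17, t = -378 (check: 845·17 + 38·(-378) = 1).


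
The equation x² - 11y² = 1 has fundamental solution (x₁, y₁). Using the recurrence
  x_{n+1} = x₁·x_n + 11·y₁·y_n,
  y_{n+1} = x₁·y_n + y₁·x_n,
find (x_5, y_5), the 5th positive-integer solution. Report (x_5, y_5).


Step 1: Find the fundamental solution (x₁, y₁) of x² - 11y² = 1.
  Expand √11 as a continued fraction. a₀ = ⌊√11⌋ = 3; iterate m_{k+1} = d_k·a_k − m_k, d_{k+1} = (11 − m_{k+1}²)/d_k, a_{k+1} = ⌊(a₀ + m_{k+1})/d_{k+1}⌋ (starting m₀ = 0, d₀ = 1), with convergents p_k = a_k·p_{k-1} + p_{k-2}, q_k = a_k·q_{k-1} + q_{k-2} (p₋₁ = 1, q₋₁ = 0):
  k = 0: a₀ = 3; p₀/q₀ = 3/1; p₀² − 11·q₀² = 9 − 11 = -2.
  k = 1: m = 3, d = 2, a = ⌊(3 + 3)/2⌋ = 3; p/q = (3·3 + 1)/(3·1 + 0) = 10/3; p² − 11·q² = 100 − 99 = 1.
  The first convergent with p² − 11·q² = 1 gives the fundamental solution (x₁, y₁) = (10, 3).
Step 2: Apply the recurrence (x_{n+1}, y_{n+1}) = (x₁x_n + 11y₁y_n, x₁y_n + y₁x_n) repeatedly.
  From (x_1, y_1) = (10, 3): x_2 = 10·10 + 11·3·3 = 199; y_2 = 10·3 + 3·10 = 60.
  From (x_2, y_2) = (199, 60): x_3 = 10·199 + 11·3·60 = 3970; y_3 = 10·60 + 3·199 = 1197.
  From (x_3, y_3) = (3970, 1197): x_4 = 10·3970 + 11·3·1197 = 79201; y_4 = 10·1197 + 3·3970 = 23880.
  From (x_4, y_4) = (79201, 23880): x_5 = 10·79201 + 11·3·23880 = 1580050; y_5 = 10·23880 + 3·79201 = 476403.
Step 3: Verify x_5² - 11·y_5² = 2496558002500 - 2496558002499 = 1 (should be 1). ✓

(x_1, y_1) = (10, 3); (x_5, y_5) = (1580050, 476403).


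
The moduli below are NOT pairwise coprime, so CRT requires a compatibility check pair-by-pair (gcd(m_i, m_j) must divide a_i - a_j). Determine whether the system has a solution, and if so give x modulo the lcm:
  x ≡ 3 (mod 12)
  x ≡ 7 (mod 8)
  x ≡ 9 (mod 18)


Moduli 12, 8, 18 are not pairwise coprime, so CRT works modulo lcm(m_i) when all pairwise compatibility conditions hold.
Pairwise compatibility: gcd(m_i, m_j) must divide a_i - a_j for every pair.
Merge one congruence at a time:
  Start: x ≡ 3 (mod 12).
  Combine with x ≡ 7 (mod 8): gcd(12, 8) = 4; 7 - 3 = 4, which IS divisible by 4, so compatible.
    Write x = 3 + 12·t and substitute into x ≡ 7 (mod 8): 12·t ≡ 7 − 3 = 4 (mod 8).
    Divide the congruence (and modulus) by g = 4: 3·t ≡ 1 (mod 2).
    Reduce coefficients mod 2: 1·t ≡ 1 (mod 2).
    So t ≡ 1 (mod 2).
    Then x = 3 + 12·1 = 15, valid modulo lcm(12, 8) = 24: x ≡ 15 (mod 24).
  Combine with x ≡ 9 (mod 18): gcd(24, 18) = 6; 9 - 15 = -6, which IS divisible by 6, so compatible.
    Write x = 15 + 24·t and substitute into x ≡ 9 (mod 18): 24·t ≡ 9 − 15 = -6 (mod 18).
    Divide the congruence (and modulus) by g = 6: 4·t ≡ -1 (mod 3).
    Reduce coefficients mod 3: 1·t ≡ 2 (mod 3).
    So t ≡ 2 (mod 3).
    Then x = 15 + 24·2 = 63, valid modulo lcm(24, 18) = 72: x ≡ 63 (mod 72).
Verify: 63 mod 12 = 3, 63 mod 8 = 7, 63 mod 18 = 9.

x ≡ 63 (mod 72).


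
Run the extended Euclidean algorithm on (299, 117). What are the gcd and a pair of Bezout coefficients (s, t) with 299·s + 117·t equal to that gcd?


Euclidean algorithm on (299, 117) — divide until remainder is 0:
  299 = 2 · 117 + 65
  117 = 1 · 65 + 52
  65 = 1 · 52 + 13
  52 = 4 · 13 + 0
gcd(299, 117) = 13.
Track Bezout coefficients alongside the remainders: start with r₀ = 299 = a·1 + b·0 (s = 1, t = 0) and r₁ = 117 = a·0 + b·1 (s = 0, t = 1); each new remainder r_{k+1} = r_{k-1} − q_k·r_k inherits s_{k+1} = s_{k-1} − q_k·s_k, t_{k+1} = t_{k-1} − q_k·t_k, so r_k = a·s_k + b·t_k at every step:
  q = 2: r = 65, s = 1 − 2·0 = 1, t = 0 − 2·1 = -2  (check: 299·1 + 117·(-2) = 65)
  q = 1: r = 52, s = 0 − 1·1 = -1, t = 1 − 1·(-2) = 3  (check: 299·(-1) + 117·3 = 52)
  q = 1: r = 13, s = 1 − 1·(-1) = 2, t = -2 − 1·3 = -5  (check: 299·2 + 117·(-5) = 13)
The row with r = 13 (the gcd) gives the Bezout coefficients s = 2, t = -5.
Result: 299 · (2) + 117 · (-5) = 13.

gcd(299, 117) = 13; s = 2, t = -5 (check: 299·2 + 117·(-5) = 13).


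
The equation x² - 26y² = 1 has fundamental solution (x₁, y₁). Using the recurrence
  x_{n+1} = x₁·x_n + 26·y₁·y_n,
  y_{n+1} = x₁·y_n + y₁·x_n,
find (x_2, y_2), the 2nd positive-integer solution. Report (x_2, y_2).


Step 1: Find the fundamental solution (x₁, y₁) of x² - 26y² = 1.
  Expand √26 as a continued fraction. a₀ = ⌊√26⌋ = 5; iterate m_{k+1} = d_k·a_k − m_k, d_{k+1} = (26 − m_{k+1}²)/d_k, a_{k+1} = ⌊(a₀ + m_{k+1})/d_{k+1}⌋ (starting m₀ = 0, d₀ = 1), with convergents p_k = a_k·p_{k-1} + p_{k-2}, q_k = a_k·q_{k-1} + q_{k-2} (p₋₁ = 1, q₋₁ = 0):
  k = 0: a₀ = 5; p₀/q₀ = 5/1; p₀² − 26·q₀² = 25 − 26 = -1.
  k = 1: m = 5, d = 1, a = ⌊(5 + 5)/1⌋ = 10; p/q = (10·5 + 1)/(10·1 + 0) = 51/10; p² − 26·q² = 2601 − 2600 = 1.
  The first convergent with p² − 26·q² = 1 gives the fundamental solution (x₁, y₁) = (51, 10).
Step 2: Apply the recurrence (x_{n+1}, y_{n+1}) = (x₁x_n + 26y₁y_n, x₁y_n + y₁x_n) repeatedly.
  From (x_1, y_1) = (51, 10): x_2 = 51·51 + 26·10·10 = 5201; y_2 = 51·10 + 10·51 = 1020.
Step 3: Verify x_2² - 26·y_2² = 27050401 - 27050400 = 1 (should be 1). ✓

(x_1, y_1) = (51, 10); (x_2, y_2) = (5201, 1020).


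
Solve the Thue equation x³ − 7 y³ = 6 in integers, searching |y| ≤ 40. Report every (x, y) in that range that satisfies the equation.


The equation is x³ - 7y³ = 6. For fixed y, x³ = 7·y³ + 6, so a solution requires the RHS to be a perfect cube.
Strategy: iterate y from -40 to 40, compute RHS = 7·y³ + 6, and check whether it is a (positive or negative) perfect cube.
Check small values of y:
  y = 0: RHS = 6 is not a perfect cube.
  y = 1: RHS = 13 is not a perfect cube.
  y = -1: RHS = -1 = (-1)³ ⇒ x = -1 works.
  y = 2: RHS = 62 is not a perfect cube.
  y = -2: RHS = -50 is not a perfect cube.
  y = 3: RHS = 195 is not a perfect cube.
  y = -3: RHS = -183 is not a perfect cube.
Continuing the search up to |y| = 40 finds no further solutions beyond those listed.
Collected solutions: (-1, -1).

Solutions (with |y| ≤ 40): (-1, -1).


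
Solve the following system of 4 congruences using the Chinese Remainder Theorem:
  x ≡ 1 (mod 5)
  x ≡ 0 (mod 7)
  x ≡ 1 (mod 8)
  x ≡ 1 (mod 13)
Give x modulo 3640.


Product of moduli M = 5 · 7 · 8 · 13 = 3640.
Merge one congruence at a time:
  Start: x ≡ 1 (mod 5).
  Combine with x ≡ 0 (mod 7); new modulus lcm = 35.
    Write x = 1 + 5·t and substitute into x ≡ 0 (mod 7): 5·t ≡ 0 − 1 = -1 (mod 7).
    Reduce coefficients mod 7: 5·t ≡ 6 (mod 7).
    The inverse of 5 mod 7 is 3 (since 5·3 = 15 = 2·7 + 1), so t ≡ 3·6 = 18 ≡ 4 (mod 7).
    Then x = 1 + 5·4 = 21, valid modulo lcm(5, 7) = 35: x ≡ 21 (mod 35).
  Combine with x ≡ 1 (mod 8); new modulus lcm = 280.
    Write x = 21 + 35·t and substitute into x ≡ 1 (mod 8): 35·t ≡ 1 − 21 = -20 (mod 8).
    Reduce coefficients mod 8: 3·t ≡ 4 (mod 8).
    The inverse of 3 mod 8 is 3 (since 3·3 = 9 = 1·8 + 1), so t ≡ 3·4 = 12 ≡ 4 (mod 8).
    Then x = 21 + 35·4 = 161, valid modulo lcm(35, 8) = 280: x ≡ 161 (mod 280).
  Combine with x ≡ 1 (mod 13); new modulus lcm = 3640.
    Write x = 161 + 280·t and substitute into x ≡ 1 (mod 13): 280·t ≡ 1 − 161 = -160 (mod 13).
    Reduce coefficients mod 13: 7·t ≡ 9 (mod 13).
    The inverse of 7 mod 13 is 2 (since 7·2 = 14 = 1·13 + 1), so t ≡ 2·9 = 18 ≡ 5 (mod 13).
    Then x = 161 + 280·5 = 1561, valid modulo lcm(280, 13) = 3640: x ≡ 1561 (mod 3640).
Verify against each original: 1561 mod 5 = 1, 1561 mod 7 = 0, 1561 mod 8 = 1, 1561 mod 13 = 1.

x ≡ 1561 (mod 3640).


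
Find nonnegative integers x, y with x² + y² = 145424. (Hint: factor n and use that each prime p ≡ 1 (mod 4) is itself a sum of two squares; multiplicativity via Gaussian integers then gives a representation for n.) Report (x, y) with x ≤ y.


Step 1: Factor n = 145424 = 2^4 · 61 · 149.
Step 2: Check the mod-4 condition on each prime factor: 2 = 2 (special); 61 ≡ 1 (mod 4), exponent 1; 149 ≡ 1 (mod 4), exponent 1.
All primes ≡ 3 (mod 4) appear to even exponent (or don't appear), so by the two-squares theorem n IS expressible as a sum of two squares.
Step 3: Build a representation. Group n = k² · m with k = 4 and m = 61 · 149 = 9089 (a product of primes ≡ 1 (mod 4)); a representation of m scales to one of n via (k·x)² + (k·y)² = k²(x² + y²). Each prime p ≡ 1 (mod 4) is itself a sum of two squares; find a² by testing p − a² for a perfect square:
  61: 61 − 1² = 60, 61 − 2² = 57, 61 − 3² = 52, 61 − 4² = 45, 61 − 5² = 36 = 6² ⇒ 61 = 5² + 6².
  149: 149 − 1² = 148, 149 − 2² = 145, 149 − 3² = 140, 149 − 4² = 133, 149 − 5² = 124, 149 − 6² = 113, 149 − 7² = 100 = 10² ⇒ 149 = 7² + 10².
  Combine using the Brahmagupta–Fibonacci identity (a² + b²)(c² + d²) = (ac − bd)² + (ad + bc)² = (ac + bd)² + (ad − bc)²:
  61 · 149 = 9089: from (5² + 6²)(7² + 10²), take (5·7 − 6·10, 5·10 + 6·7) = (35 − 60, 50 + 42) = (-25, 92); dropping signs (only squares matter) gives (25, 92); check 25² + 92² = 625 + 8464 = 9089 ✓.
  Scale by k = 4: (4·25, 4·92) = (100, 368).
Step 4: Order so x ≤ y and verify: 100² + 368² = 10000 + 135424 = 145424 = n. ✓

n = 145424 = 100² + 368² (one valid representation with x ≤ y).
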